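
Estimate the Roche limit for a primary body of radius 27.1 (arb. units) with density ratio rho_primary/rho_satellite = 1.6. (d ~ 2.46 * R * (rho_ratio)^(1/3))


d_Roche = 2.46 * 27.1 * 1.6^(1/3) = 77.973

77.973


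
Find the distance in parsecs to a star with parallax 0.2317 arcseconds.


d = 1/p = 1/0.2317 = 4.3159

4.3159 pc


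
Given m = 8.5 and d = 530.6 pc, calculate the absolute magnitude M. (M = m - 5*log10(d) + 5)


M = m - 5*log10(d) + 5 = 8.5 - 5*log10(530.6) + 5 = -0.1238

-0.1238


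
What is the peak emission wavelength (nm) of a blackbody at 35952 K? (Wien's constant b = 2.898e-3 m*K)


lam_max = b / T = 2.898e-3 / 35952 = 8.061e-08 m = 80.6075 nm

80.6075 nm


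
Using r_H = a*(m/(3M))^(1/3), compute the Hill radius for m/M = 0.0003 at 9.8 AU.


r_H = a * (m/3M)^(1/3) = 9.8 * (0.0003/3)^(1/3) = 0.4549

0.4549 AU


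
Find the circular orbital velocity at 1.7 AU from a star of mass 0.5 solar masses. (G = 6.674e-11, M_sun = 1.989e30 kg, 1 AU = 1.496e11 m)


v = sqrt(GM/r) = sqrt(6.674e-11 * 9.945e+29 / 2.543e+11) = 16154.9358

16154.9358 m/s


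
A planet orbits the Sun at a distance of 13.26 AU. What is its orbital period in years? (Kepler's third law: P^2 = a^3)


P = a^(3/2) = 13.26^1.5 = 48.2853

48.2853 years


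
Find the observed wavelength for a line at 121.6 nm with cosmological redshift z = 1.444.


lam_obs = lam_emit * (1 + z) = 121.6 * (1 + 1.444) = 297.1904

297.1904 nm


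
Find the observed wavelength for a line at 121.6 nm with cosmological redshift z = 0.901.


lam_obs = lam_emit * (1 + z) = 121.6 * (1 + 0.901) = 231.1616

231.1616 nm


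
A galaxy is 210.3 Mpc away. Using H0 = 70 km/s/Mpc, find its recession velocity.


v = H0 * d = 70 * 210.3 = 14721.0

14721.0 km/s


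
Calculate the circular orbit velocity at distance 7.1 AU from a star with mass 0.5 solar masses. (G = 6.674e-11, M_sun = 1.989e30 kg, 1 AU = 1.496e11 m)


v = sqrt(GM/r) = sqrt(6.674e-11 * 9.945e+29 / 1.062e+12) = 7904.9754

7904.9754 m/s


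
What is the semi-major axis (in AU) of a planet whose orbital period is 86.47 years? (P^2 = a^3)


a = P^(2/3) = 86.47^(2/3) = 19.5544

19.5544 AU


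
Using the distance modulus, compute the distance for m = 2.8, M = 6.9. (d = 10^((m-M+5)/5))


d = 10^((m - M + 5)/5) = 10^((2.8 - 6.9 + 5)/5) = 1.5136

1.5136 pc


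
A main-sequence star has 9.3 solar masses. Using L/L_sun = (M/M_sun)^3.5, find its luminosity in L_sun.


L/L_sun = (M/M_sun)^3.5 = 9.3^3.5 = 2452.9592

2452.9592 L_sun


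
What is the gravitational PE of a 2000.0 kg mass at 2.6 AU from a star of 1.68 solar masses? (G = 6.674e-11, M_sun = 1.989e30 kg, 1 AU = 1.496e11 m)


M = 1.68 * 1.989e30 kg = 3.34152e+30 kg; r = 2.6 AU * 1.496e11 m/AU = 3.8896e+11 m. U = -GM*m/r = -(6.674e-11 * 3.34152e+30 * 2000.0) / 3.8896e+11 = -1.147e+12

-1.147e+12 J


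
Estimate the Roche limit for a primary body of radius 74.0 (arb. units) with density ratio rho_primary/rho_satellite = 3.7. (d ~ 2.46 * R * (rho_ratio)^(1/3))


d_Roche = 2.46 * 74.0 * 3.7^(1/3) = 281.5577

281.5577


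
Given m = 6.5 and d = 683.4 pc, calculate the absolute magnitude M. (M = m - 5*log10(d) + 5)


M = m - 5*log10(d) + 5 = 6.5 - 5*log10(683.4) + 5 = -2.6734

-2.6734


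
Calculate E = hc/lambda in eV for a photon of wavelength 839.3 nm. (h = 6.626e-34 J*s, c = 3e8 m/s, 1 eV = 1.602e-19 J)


E = hc/lambda = 6.626e-34 * 3e8 / 8.393e-07 = 2.368e-19 J = 1.4784 eV

1.4784 eV


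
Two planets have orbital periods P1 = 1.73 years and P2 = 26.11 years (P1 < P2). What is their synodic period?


1/P_syn = |1/P1 - 1/P2| = |1/1.73 - 1/26.11| => P_syn = 1.8528

1.8528 years


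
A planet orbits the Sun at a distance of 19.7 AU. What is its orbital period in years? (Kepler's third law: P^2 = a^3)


P = a^(3/2) = 19.7^1.5 = 87.4378

87.4378 years


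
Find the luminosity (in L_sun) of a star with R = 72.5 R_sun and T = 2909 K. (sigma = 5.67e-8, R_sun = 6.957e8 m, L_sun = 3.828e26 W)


R = 72.5 * 6.957e8 m = 5.043825e+10 m. L = 4*pi*R^2*sigma*T^4 = 4*pi*(5.043825e+10)^2 * 5.67e-8 * 2909^4 = 1.298039259e+29 W. L/L_sun = 1.298039259e+29 / 3.828e26 = 339.0907

339.0907 L_sun


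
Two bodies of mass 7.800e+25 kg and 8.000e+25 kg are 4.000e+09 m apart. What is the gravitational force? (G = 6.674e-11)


F = G*m1*m2/r^2 = 6.674e-11 * 7.800e+25 * 8.000e+25 / (4.000e+09)^2 = 6.674e-11 * 6.240e+51 / 1.600e+19 = 2.603e+22

2.603e+22 N


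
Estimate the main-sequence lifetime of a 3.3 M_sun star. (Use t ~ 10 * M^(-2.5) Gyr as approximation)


t = 10 * M^(-2.5) = 10 * 3.3^(-2.5) = 0.5055

0.5055 Gyr


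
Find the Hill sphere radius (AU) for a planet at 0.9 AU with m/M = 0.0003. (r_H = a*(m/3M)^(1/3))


r_H = a * (m/3M)^(1/3) = 0.9 * (0.0003/3)^(1/3) = 0.0418

0.0418 AU


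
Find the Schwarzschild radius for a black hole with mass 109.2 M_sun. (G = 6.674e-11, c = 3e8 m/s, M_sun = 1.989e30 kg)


M = 109.2 * 1.989e30 kg = 2.171988e+32 kg. rs = 2GM/c^2 = 2 * 6.674e-11 * 2.171988e+32 / (3e8)^2 = 322129.9536

322129.9536 m


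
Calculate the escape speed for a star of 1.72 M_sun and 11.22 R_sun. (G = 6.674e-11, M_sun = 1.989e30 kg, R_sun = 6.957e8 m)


M = 1.72 * 1.989e30 kg = 3.42108e+30 kg; R = 11.22 * 6.957e8 m = 7.805754e+09 m. v_esc = sqrt(2GM/R) = sqrt(2 * 6.674e-11 * 3.42108e+30 / 7.805754e+09) = 241870.1555

241870.1555 m/s


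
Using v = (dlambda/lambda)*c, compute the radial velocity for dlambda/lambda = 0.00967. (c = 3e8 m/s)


v = (dlambda/lambda) * c = 0.00967 * 3e8 = 2.901e+06

2.901e+06 m/s


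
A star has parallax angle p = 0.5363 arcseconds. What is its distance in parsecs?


d = 1/p = 1/0.5363 = 1.8646

1.8646 pc


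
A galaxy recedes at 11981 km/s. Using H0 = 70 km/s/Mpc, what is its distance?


d = v / H0 = 11981 / 70 = 171.1571

171.1571 Mpc


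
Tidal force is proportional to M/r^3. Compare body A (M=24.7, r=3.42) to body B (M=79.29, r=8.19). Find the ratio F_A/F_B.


Ratio = (M1/r1^3) / (M2/r2^3) = (24.7/3.42^3) / (79.29/8.19^3) = 4.2781

4.2781


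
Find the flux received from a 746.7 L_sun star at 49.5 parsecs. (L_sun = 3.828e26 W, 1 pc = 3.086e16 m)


F = L / (4*pi*d^2) = 2.858e+29 / (4*pi*(1.528e+18)^2) = 9.748e-09

9.748e-09 W/m^2


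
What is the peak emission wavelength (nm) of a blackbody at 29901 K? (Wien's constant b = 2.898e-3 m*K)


lam_max = b / T = 2.898e-3 / 29901 = 9.692e-08 m = 96.9198 nm

96.9198 nm


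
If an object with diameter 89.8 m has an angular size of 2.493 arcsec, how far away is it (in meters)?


D = size / theta_rad, theta_rad = 2.493 * pi/(180*3600) = 1.209e-05, D = 7.430e+06

7.430e+06 m


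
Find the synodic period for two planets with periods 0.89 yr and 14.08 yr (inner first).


1/P_syn = |1/P1 - 1/P2| = |1/0.89 - 1/14.08| => P_syn = 0.9501

0.9501 years


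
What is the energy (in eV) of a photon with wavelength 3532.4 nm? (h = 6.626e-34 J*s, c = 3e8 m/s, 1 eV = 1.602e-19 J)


E = hc/lambda = 6.626e-34 * 3e8 / 3.532e-06 = 5.627e-20 J = 0.3513 eV

0.3513 eV


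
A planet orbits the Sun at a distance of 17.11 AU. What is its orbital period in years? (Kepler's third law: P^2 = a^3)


P = a^(3/2) = 17.11^1.5 = 70.7742

70.7742 years


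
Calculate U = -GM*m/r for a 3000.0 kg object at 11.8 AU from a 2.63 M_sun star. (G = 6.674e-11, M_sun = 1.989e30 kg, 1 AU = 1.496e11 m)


M = 2.63 * 1.989e30 kg = 5.23107e+30 kg; r = 11.8 AU * 1.496e11 m/AU = 1.76528e+12 m. U = -GM*m/r = -(6.674e-11 * 5.23107e+30 * 3000.0) / 1.76528e+12 = -5.933e+11

-5.933e+11 J


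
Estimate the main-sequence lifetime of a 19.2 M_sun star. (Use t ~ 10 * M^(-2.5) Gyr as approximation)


t = 10 * M^(-2.5) = 10 * 19.2^(-2.5) = 0.0062

0.0062 Gyr


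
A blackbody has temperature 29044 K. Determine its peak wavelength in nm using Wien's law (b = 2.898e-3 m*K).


lam_max = b / T = 2.898e-3 / 29044 = 9.978e-08 m = 99.7796 nm

99.7796 nm


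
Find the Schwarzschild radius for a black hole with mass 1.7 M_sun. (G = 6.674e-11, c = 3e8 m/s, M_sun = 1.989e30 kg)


M = 1.7 * 1.989e30 kg = 3.3813e+30 kg. rs = 2GM/c^2 = 2 * 6.674e-11 * 3.3813e+30 / (3e8)^2 = 5014.8436

5014.8436 m


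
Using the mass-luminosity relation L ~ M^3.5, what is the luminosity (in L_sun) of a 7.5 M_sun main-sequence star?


L/L_sun = (M/M_sun)^3.5 = 7.5^3.5 = 1155.3523

1155.3523 L_sun


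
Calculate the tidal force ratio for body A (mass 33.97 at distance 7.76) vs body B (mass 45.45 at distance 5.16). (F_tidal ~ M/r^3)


Ratio = (M1/r1^3) / (M2/r2^3) = (33.97/7.76^3) / (45.45/5.16^3) = 0.2197

0.2197


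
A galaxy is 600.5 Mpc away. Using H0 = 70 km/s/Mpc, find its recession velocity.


v = H0 * d = 70 * 600.5 = 42035.0

42035.0 km/s


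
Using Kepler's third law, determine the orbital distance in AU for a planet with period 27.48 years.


a = P^(2/3) = 27.48^(2/3) = 9.1064

9.1064 AU


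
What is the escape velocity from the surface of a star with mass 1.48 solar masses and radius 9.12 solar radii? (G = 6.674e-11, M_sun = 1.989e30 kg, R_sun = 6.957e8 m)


M = 1.48 * 1.989e30 kg = 2.94372e+30 kg; R = 9.12 * 6.957e8 m = 6.344784e+09 m. v_esc = sqrt(2GM/R) = sqrt(2 * 6.674e-11 * 2.94372e+30 / 6.344784e+09) = 248855.8918

248855.8918 m/s


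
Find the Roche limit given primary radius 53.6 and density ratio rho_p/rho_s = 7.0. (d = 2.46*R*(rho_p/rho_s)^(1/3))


d_Roche = 2.46 * 53.6 * 7.0^(1/3) = 252.2315

252.2315


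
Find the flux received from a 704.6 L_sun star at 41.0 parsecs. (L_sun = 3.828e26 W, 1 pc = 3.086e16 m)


F = L / (4*pi*d^2) = 2.697e+29 / (4*pi*(1.265e+18)^2) = 1.341e-08

1.341e-08 W/m^2


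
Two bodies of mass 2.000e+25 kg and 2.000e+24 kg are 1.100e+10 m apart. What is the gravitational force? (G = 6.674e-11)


F = G*m1*m2/r^2 = 6.674e-11 * 2.000e+25 * 2.000e+24 / (1.100e+10)^2 = 6.674e-11 * 4.000e+49 / 1.210e+20 = 2.206e+19

2.206e+19 N


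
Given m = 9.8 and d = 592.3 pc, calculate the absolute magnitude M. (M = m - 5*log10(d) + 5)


M = m - 5*log10(d) + 5 = 9.8 - 5*log10(592.3) + 5 = 0.9373

0.9373


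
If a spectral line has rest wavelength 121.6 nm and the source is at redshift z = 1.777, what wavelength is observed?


lam_obs = lam_emit * (1 + z) = 121.6 * (1 + 1.777) = 337.6832

337.6832 nm


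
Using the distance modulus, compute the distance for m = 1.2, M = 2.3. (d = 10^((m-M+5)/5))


d = 10^((m - M + 5)/5) = 10^((1.2 - 2.3 + 5)/5) = 6.0256

6.0256 pc


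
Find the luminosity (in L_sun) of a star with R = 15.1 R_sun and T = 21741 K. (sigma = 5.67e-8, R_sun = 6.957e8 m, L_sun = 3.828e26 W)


R = 15.1 * 6.957e8 m = 1.050507e+10 m. L = 4*pi*R^2*sigma*T^4 = 4*pi*(1.050507e+10)^2 * 5.67e-8 * 21741^4 = 1.756745656e+31 W. L/L_sun = 1.756745656e+31 / 3.828e26 = 45891.9973

45891.9973 L_sun


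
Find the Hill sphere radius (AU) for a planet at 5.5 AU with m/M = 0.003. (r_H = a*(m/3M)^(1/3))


r_H = a * (m/3M)^(1/3) = 5.5 * (0.003/3)^(1/3) = 0.55

0.55 AU


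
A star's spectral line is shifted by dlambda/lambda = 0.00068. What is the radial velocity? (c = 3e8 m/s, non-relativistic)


v = (dlambda/lambda) * c = 0.00068 * 3e8 = 204000.0

204000.0 m/s


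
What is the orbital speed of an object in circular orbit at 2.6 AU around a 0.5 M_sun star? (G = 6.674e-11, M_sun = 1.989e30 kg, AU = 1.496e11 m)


v = sqrt(GM/r) = sqrt(6.674e-11 * 9.945e+29 / 3.890e+11) = 13063.0029

13063.0029 m/s


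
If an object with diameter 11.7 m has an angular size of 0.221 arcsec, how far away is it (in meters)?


D = size / theta_rad, theta_rad = 0.221 * pi/(180*3600) = 1.071e-06, D = 1.092e+07

1.092e+07 m


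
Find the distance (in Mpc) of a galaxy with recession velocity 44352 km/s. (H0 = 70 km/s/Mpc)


d = v / H0 = 44352 / 70 = 633.6

633.6 Mpc


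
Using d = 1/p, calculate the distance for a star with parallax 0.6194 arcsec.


d = 1/p = 1/0.6194 = 1.6145

1.6145 pc


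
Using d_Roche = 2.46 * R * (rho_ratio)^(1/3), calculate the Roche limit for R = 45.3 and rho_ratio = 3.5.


d_Roche = 2.46 * 45.3 * 3.5^(1/3) = 169.1957

169.1957


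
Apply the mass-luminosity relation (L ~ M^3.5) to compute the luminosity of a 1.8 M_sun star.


L/L_sun = (M/M_sun)^3.5 = 1.8^3.5 = 7.8244

7.8244 L_sun


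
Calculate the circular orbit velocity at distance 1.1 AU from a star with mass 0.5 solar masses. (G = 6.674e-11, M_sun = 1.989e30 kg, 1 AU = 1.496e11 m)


v = sqrt(GM/r) = sqrt(6.674e-11 * 9.945e+29 / 1.646e+11) = 20083.2205

20083.2205 m/s


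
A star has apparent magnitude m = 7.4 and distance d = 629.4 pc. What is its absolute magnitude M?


M = m - 5*log10(d) + 5 = 7.4 - 5*log10(629.4) + 5 = -1.5946

-1.5946


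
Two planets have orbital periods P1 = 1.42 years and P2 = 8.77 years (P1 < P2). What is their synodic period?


1/P_syn = |1/P1 - 1/P2| = |1/1.42 - 1/8.77| => P_syn = 1.6943

1.6943 years


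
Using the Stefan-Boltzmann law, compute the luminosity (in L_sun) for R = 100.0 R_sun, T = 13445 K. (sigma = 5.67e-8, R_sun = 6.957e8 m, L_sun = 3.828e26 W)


R = 100.0 * 6.957e8 m = 6.957e+10 m. L = 4*pi*R^2*sigma*T^4 = 4*pi*(6.957e+10)^2 * 5.67e-8 * 13445^4 = 1.126886447e+32 W. L/L_sun = 1.126886447e+32 / 3.828e26 = 294379.9497

294379.9497 L_sun


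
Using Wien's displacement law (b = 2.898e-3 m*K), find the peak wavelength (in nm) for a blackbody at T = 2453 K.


lam_max = b / T = 2.898e-3 / 2453 = 1.181e-06 m = 1181.4105 nm

1181.4105 nm


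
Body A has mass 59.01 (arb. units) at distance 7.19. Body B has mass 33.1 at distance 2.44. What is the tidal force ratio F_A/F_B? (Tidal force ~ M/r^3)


Ratio = (M1/r1^3) / (M2/r2^3) = (59.01/7.19^3) / (33.1/2.44^3) = 0.0697

0.0697


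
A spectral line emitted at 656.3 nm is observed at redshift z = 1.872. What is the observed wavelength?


lam_obs = lam_emit * (1 + z) = 656.3 * (1 + 1.872) = 1884.8936

1884.8936 nm


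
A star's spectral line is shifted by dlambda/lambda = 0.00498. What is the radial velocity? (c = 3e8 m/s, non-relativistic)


v = (dlambda/lambda) * c = 0.00498 * 3e8 = 1.494e+06

1.494e+06 m/s


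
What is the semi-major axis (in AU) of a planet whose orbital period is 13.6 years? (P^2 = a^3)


a = P^(2/3) = 13.6^(2/3) = 5.6976

5.6976 AU


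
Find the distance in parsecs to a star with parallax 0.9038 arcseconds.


d = 1/p = 1/0.9038 = 1.1064

1.1064 pc


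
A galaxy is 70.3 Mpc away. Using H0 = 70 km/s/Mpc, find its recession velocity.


v = H0 * d = 70 * 70.3 = 4921.0

4921.0 km/s


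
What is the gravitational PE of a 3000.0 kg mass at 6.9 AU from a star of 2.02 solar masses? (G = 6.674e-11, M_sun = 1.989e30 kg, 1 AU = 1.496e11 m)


M = 2.02 * 1.989e30 kg = 4.01778e+30 kg; r = 6.9 AU * 1.496e11 m/AU = 1.03224e+12 m. U = -GM*m/r = -(6.674e-11 * 4.01778e+30 * 3000.0) / 1.03224e+12 = -7.793e+11

-7.793e+11 J


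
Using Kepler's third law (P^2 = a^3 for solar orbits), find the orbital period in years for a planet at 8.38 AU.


P = a^(3/2) = 8.38^1.5 = 24.2586

24.2586 years


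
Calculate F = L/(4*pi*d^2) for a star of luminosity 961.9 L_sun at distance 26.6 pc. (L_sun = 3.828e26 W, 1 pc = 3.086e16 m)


F = L / (4*pi*d^2) = 3.682e+29 / (4*pi*(8.209e+17)^2) = 4.348e-08

4.348e-08 W/m^2


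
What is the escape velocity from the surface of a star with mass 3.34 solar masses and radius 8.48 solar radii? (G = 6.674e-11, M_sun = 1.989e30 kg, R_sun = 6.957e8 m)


M = 3.34 * 1.989e30 kg = 6.64326e+30 kg; R = 8.48 * 6.957e8 m = 5.899536e+09 m. v_esc = sqrt(2GM/R) = sqrt(2 * 6.674e-11 * 6.64326e+30 / 5.899536e+09) = 387694.6394

387694.6394 m/s


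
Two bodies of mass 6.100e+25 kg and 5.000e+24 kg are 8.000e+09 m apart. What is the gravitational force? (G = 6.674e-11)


F = G*m1*m2/r^2 = 6.674e-11 * 6.100e+25 * 5.000e+24 / (8.000e+09)^2 = 6.674e-11 * 3.050e+50 / 6.400e+19 = 3.181e+20

3.181e+20 N


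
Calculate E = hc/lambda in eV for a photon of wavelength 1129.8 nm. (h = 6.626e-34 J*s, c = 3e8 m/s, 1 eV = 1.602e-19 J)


E = hc/lambda = 6.626e-34 * 3e8 / 1.130e-06 = 1.759e-19 J = 1.0983 eV

1.0983 eV


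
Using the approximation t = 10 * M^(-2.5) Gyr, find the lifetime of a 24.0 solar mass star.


t = 10 * M^(-2.5) = 10 * 24.0^(-2.5) = 0.0035

0.0035 Gyr


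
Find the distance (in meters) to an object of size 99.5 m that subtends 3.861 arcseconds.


D = size / theta_rad, theta_rad = 3.861 * pi/(180*3600) = 1.872e-05, D = 5.316e+06

5.316e+06 m


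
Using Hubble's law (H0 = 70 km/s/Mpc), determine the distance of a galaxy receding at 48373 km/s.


d = v / H0 = 48373 / 70 = 691.0429

691.0429 Mpc


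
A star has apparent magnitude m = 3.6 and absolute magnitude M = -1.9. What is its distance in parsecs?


d = 10^((m - M + 5)/5) = 10^((3.6 - -1.9 + 5)/5) = 125.8925

125.8925 pc


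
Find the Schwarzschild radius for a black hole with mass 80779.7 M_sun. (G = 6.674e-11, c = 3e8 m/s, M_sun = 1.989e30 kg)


M = 80779.7 * 1.989e30 kg = 1.606708233e+35 kg. rs = 2GM/c^2 = 2 * 6.674e-11 * 1.606708233e+35 / (3e8)^2 = 2.383e+08

2.383e+08 m


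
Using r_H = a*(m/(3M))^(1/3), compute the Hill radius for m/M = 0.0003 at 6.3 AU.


r_H = a * (m/3M)^(1/3) = 6.3 * (0.0003/3)^(1/3) = 0.2924

0.2924 AU


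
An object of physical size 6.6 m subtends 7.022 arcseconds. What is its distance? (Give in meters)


D = size / theta_rad, theta_rad = 7.022 * pi/(180*3600) = 3.404e-05, D = 193868.9435

193868.9435 m


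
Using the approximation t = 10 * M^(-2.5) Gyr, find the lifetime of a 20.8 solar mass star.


t = 10 * M^(-2.5) = 10 * 20.8^(-2.5) = 0.0051

0.0051 Gyr


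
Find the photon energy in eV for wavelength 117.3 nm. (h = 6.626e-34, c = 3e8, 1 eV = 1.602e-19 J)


E = hc/lambda = 6.626e-34 * 3e8 / 1.173e-07 = 1.695e-18 J = 10.5782 eV

10.5782 eV


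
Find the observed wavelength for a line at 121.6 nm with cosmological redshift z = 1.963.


lam_obs = lam_emit * (1 + z) = 121.6 * (1 + 1.963) = 360.3008

360.3008 nm


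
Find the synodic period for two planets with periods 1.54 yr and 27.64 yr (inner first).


1/P_syn = |1/P1 - 1/P2| = |1/1.54 - 1/27.64| => P_syn = 1.6309

1.6309 years


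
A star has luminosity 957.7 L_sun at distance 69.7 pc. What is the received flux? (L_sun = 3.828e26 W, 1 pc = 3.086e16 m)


F = L / (4*pi*d^2) = 3.666e+29 / (4*pi*(2.151e+18)^2) = 6.306e-09

6.306e-09 W/m^2


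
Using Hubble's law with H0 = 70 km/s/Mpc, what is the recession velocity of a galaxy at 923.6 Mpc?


v = H0 * d = 70 * 923.6 = 64652.0

64652.0 km/s


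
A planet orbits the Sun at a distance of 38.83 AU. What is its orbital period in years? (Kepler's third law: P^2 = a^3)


P = a^(3/2) = 38.83^1.5 = 241.9642

241.9642 years


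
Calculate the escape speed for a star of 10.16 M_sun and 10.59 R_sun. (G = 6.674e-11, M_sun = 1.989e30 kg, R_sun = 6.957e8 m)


M = 10.16 * 1.989e30 kg = 2.020824e+31 kg; R = 10.59 * 6.957e8 m = 7.367463e+09 m. v_esc = sqrt(2GM/R) = sqrt(2 * 6.674e-11 * 2.020824e+31 / 7.367463e+09) = 605080.7866

605080.7866 m/s


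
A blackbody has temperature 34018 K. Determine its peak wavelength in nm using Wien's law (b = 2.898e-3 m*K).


lam_max = b / T = 2.898e-3 / 34018 = 8.519e-08 m = 85.1902 nm

85.1902 nm


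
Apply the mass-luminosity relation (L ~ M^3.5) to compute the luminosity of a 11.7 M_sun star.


L/L_sun = (M/M_sun)^3.5 = 11.7^3.5 = 5478.3593

5478.3593 L_sun


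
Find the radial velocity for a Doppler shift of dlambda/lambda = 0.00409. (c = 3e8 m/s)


v = (dlambda/lambda) * c = 0.00409 * 3e8 = 1.227e+06

1.227e+06 m/s


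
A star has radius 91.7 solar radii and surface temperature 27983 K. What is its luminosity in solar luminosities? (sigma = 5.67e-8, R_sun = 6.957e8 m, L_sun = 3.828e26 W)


R = 91.7 * 6.957e8 m = 6.379569e+10 m. L = 4*pi*R^2*sigma*T^4 = 4*pi*(6.379569e+10)^2 * 5.67e-8 * 27983^4 = 1.778085707e+33 W. L/L_sun = 1.778085707e+33 / 3.828e26 = 4.645e+06

4.645e+06 L_sun


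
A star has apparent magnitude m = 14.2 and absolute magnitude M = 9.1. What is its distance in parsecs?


d = 10^((m - M + 5)/5) = 10^((14.2 - 9.1 + 5)/5) = 104.7129

104.7129 pc


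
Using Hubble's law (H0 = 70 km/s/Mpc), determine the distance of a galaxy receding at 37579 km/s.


d = v / H0 = 37579 / 70 = 536.8429

536.8429 Mpc


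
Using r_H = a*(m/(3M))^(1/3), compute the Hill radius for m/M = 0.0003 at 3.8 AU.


r_H = a * (m/3M)^(1/3) = 3.8 * (0.0003/3)^(1/3) = 0.1764

0.1764 AU


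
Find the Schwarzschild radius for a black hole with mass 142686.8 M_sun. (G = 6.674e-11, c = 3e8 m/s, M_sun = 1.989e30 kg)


M = 142686.8 * 1.989e30 kg = 2.838040452e+35 kg. rs = 2GM/c^2 = 2 * 6.674e-11 * 2.838040452e+35 / (3e8)^2 = 4.209e+08

4.209e+08 m


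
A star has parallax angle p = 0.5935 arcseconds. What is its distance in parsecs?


d = 1/p = 1/0.5935 = 1.6849

1.6849 pc


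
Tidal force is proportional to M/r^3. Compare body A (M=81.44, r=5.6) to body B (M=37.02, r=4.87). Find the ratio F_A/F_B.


Ratio = (M1/r1^3) / (M2/r2^3) = (81.44/5.6^3) / (37.02/4.87^3) = 1.4469

1.4469


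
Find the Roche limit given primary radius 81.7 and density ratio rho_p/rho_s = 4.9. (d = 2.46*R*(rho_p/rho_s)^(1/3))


d_Roche = 2.46 * 81.7 * 4.9^(1/3) = 341.3678

341.3678


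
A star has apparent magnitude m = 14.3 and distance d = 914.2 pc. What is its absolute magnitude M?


M = m - 5*log10(d) + 5 = 14.3 - 5*log10(914.2) + 5 = 4.4948

4.4948


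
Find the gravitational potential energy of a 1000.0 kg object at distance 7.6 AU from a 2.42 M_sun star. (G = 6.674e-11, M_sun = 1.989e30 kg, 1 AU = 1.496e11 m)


M = 2.42 * 1.989e30 kg = 4.81338e+30 kg; r = 7.6 AU * 1.496e11 m/AU = 1.13696e+12 m. U = -GM*m/r = -(6.674e-11 * 4.81338e+30 * 1000.0) / 1.13696e+12 = -2.825e+11

-2.825e+11 J


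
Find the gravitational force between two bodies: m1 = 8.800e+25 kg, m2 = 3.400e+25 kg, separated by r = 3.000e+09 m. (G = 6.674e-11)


F = G*m1*m2/r^2 = 6.674e-11 * 8.800e+25 * 3.400e+25 / (3.000e+09)^2 = 6.674e-11 * 2.992e+51 / 9.000e+18 = 2.219e+22

2.219e+22 N


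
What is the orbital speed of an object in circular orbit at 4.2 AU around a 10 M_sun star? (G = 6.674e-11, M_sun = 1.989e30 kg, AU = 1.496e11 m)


v = sqrt(GM/r) = sqrt(6.674e-11 * 1.989e+31 / 6.283e+11) = 45964.2365

45964.2365 m/s


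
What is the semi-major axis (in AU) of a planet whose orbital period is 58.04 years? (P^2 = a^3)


a = P^(2/3) = 58.04^(2/3) = 14.9906

14.9906 AU


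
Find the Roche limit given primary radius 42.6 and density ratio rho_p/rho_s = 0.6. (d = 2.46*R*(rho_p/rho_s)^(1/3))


d_Roche = 2.46 * 42.6 * 0.6^(1/3) = 88.3884

88.3884


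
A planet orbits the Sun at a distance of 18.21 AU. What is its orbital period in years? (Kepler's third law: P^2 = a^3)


P = a^(3/2) = 18.21^1.5 = 77.7079

77.7079 years


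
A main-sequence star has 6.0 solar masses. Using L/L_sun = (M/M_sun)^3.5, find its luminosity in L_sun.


L/L_sun = (M/M_sun)^3.5 = 6.0^3.5 = 529.0898

529.0898 L_sun


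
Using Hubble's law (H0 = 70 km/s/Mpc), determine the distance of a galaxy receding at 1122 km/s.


d = v / H0 = 1122 / 70 = 16.0286

16.0286 Mpc


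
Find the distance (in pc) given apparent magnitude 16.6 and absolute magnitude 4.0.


d = 10^((m - M + 5)/5) = 10^((16.6 - 4.0 + 5)/5) = 3311.3112

3311.3112 pc


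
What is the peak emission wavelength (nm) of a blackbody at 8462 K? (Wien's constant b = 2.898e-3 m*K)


lam_max = b / T = 2.898e-3 / 8462 = 3.425e-07 m = 342.4722 nm

342.4722 nm


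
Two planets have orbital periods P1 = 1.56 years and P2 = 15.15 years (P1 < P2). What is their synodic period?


1/P_syn = |1/P1 - 1/P2| = |1/1.56 - 1/15.15| => P_syn = 1.7391

1.7391 years


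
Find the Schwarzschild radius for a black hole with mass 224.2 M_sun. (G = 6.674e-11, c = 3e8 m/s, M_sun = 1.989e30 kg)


M = 224.2 * 1.989e30 kg = 4.459338e+32 kg. rs = 2GM/c^2 = 2 * 6.674e-11 * 4.459338e+32 / (3e8)^2 = 661369.3736

661369.3736 m


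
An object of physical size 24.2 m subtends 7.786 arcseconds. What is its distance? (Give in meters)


D = size / theta_rad, theta_rad = 7.786 * pi/(180*3600) = 3.775e-05, D = 641100.4766

641100.4766 m


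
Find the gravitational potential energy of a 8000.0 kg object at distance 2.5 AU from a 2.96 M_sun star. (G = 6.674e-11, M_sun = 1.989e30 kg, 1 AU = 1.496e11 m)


M = 2.96 * 1.989e30 kg = 5.88744e+30 kg; r = 2.5 AU * 1.496e11 m/AU = 3.74e+11 m. U = -GM*m/r = -(6.674e-11 * 5.88744e+30 * 8000.0) / 3.74e+11 = -8.405e+12

-8.405e+12 J


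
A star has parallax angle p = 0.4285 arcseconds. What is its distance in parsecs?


d = 1/p = 1/0.4285 = 2.3337

2.3337 pc


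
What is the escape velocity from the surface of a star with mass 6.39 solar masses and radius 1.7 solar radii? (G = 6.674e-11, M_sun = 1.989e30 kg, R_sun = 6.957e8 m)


M = 6.39 * 1.989e30 kg = 1.270971e+31 kg; R = 1.7 * 6.957e8 m = 1.18269e+09 m. v_esc = sqrt(2GM/R) = sqrt(2 * 6.674e-11 * 1.270971e+31 / 1.18269e+09) = 1.198e+06

1.198e+06 m/s


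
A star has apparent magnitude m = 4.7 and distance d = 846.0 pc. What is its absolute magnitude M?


M = m - 5*log10(d) + 5 = 4.7 - 5*log10(846.0) + 5 = -4.9369

-4.9369


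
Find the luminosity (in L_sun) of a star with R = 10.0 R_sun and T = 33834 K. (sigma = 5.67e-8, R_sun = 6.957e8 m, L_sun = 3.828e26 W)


R = 10.0 * 6.957e8 m = 6.957e+09 m. L = 4*pi*R^2*sigma*T^4 = 4*pi*(6.957e+09)^2 * 5.67e-8 * 33834^4 = 4.519082913e+31 W. L/L_sun = 4.519082913e+31 / 3.828e26 = 118053.3676

118053.3676 L_sun


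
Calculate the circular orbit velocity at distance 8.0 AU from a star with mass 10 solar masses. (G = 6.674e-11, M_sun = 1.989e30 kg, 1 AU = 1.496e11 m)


v = sqrt(GM/r) = sqrt(6.674e-11 * 1.989e+31 / 1.197e+12) = 33304.2534

33304.2534 m/s


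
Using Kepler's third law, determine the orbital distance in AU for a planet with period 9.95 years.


a = P^(2/3) = 9.95^(2/3) = 4.6261

4.6261 AU


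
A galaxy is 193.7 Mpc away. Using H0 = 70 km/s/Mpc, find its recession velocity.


v = H0 * d = 70 * 193.7 = 13559.0

13559.0 km/s


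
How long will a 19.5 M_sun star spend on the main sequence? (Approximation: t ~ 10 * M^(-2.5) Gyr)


t = 10 * M^(-2.5) = 10 * 19.5^(-2.5) = 0.006

0.006 Gyr


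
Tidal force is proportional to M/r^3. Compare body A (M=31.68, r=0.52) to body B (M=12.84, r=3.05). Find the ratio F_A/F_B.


Ratio = (M1/r1^3) / (M2/r2^3) = (31.68/0.52^3) / (12.84/3.05^3) = 497.8628

497.8628


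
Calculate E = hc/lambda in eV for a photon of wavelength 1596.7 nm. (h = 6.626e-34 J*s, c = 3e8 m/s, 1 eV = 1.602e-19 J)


E = hc/lambda = 6.626e-34 * 3e8 / 1.597e-06 = 1.245e-19 J = 0.7771 eV

0.7771 eV


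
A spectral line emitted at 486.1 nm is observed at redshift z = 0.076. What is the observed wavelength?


lam_obs = lam_emit * (1 + z) = 486.1 * (1 + 0.076) = 523.0436

523.0436 nm


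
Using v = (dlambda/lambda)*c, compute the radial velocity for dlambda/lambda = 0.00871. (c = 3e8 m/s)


v = (dlambda/lambda) * c = 0.00871 * 3e8 = 2.613e+06

2.613e+06 m/s


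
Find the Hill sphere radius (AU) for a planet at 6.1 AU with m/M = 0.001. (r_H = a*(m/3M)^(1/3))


r_H = a * (m/3M)^(1/3) = 6.1 * (0.001/3)^(1/3) = 0.423

0.423 AU


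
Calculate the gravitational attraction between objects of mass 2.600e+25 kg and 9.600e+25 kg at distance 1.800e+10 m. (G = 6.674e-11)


F = G*m1*m2/r^2 = 6.674e-11 * 2.600e+25 * 9.600e+25 / (1.800e+10)^2 = 6.674e-11 * 2.496e+51 / 3.240e+20 = 5.141e+20

5.141e+20 N


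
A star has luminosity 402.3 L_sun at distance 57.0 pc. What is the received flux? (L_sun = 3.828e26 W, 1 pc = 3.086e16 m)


F = L / (4*pi*d^2) = 1.540e+29 / (4*pi*(1.759e+18)^2) = 3.961e-09

3.961e-09 W/m^2


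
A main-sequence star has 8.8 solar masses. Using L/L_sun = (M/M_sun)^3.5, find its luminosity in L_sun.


L/L_sun = (M/M_sun)^3.5 = 8.8^3.5 = 2021.5726

2021.5726 L_sun


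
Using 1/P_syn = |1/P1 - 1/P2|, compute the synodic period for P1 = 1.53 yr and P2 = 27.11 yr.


1/P_syn = |1/P1 - 1/P2| = |1/1.53 - 1/27.11| => P_syn = 1.6215

1.6215 years


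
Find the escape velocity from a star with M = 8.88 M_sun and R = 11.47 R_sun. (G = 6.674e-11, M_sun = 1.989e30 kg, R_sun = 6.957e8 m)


M = 8.88 * 1.989e30 kg = 1.766232e+31 kg; R = 11.47 * 6.957e8 m = 7.979679e+09 m. v_esc = sqrt(2GM/R) = sqrt(2 * 6.674e-11 * 1.766232e+31 / 7.979679e+09) = 543549.703

543549.703 m/s


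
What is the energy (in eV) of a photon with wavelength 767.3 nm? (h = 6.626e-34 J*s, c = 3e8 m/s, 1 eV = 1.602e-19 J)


E = hc/lambda = 6.626e-34 * 3e8 / 7.673e-07 = 2.591e-19 J = 1.6171 eV

1.6171 eV


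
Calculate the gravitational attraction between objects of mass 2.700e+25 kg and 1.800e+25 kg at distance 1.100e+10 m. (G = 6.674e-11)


F = G*m1*m2/r^2 = 6.674e-11 * 2.700e+25 * 1.800e+25 / (1.100e+10)^2 = 6.674e-11 * 4.860e+50 / 1.210e+20 = 2.681e+20

2.681e+20 N


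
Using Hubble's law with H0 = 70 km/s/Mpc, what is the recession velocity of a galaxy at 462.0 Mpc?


v = H0 * d = 70 * 462.0 = 32340.0

32340.0 km/s


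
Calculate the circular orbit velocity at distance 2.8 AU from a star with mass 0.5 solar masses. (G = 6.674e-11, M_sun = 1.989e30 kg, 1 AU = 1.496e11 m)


v = sqrt(GM/r) = sqrt(6.674e-11 * 9.945e+29 / 4.189e+11) = 12587.8246

12587.8246 m/s


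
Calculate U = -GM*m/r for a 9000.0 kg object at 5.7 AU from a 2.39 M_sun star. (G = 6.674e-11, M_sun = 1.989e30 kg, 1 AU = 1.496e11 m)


M = 2.39 * 1.989e30 kg = 4.75371e+30 kg; r = 5.7 AU * 1.496e11 m/AU = 8.5272e+11 m. U = -GM*m/r = -(6.674e-11 * 4.75371e+30 * 9000.0) / 8.5272e+11 = -3.349e+12

-3.349e+12 J


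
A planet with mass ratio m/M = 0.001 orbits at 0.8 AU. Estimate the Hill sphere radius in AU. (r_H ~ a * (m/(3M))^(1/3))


r_H = a * (m/3M)^(1/3) = 0.8 * (0.001/3)^(1/3) = 0.0555

0.0555 AU


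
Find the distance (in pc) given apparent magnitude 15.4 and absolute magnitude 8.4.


d = 10^((m - M + 5)/5) = 10^((15.4 - 8.4 + 5)/5) = 251.1886

251.1886 pc


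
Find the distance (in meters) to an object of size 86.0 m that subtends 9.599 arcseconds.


D = size / theta_rad, theta_rad = 9.599 * pi/(180*3600) = 4.654e-05, D = 1.848e+06

1.848e+06 m


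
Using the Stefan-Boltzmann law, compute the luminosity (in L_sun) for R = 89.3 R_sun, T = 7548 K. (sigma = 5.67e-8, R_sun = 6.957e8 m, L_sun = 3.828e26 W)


R = 89.3 * 6.957e8 m = 6.212601e+10 m. L = 4*pi*R^2*sigma*T^4 = 4*pi*(6.212601e+10)^2 * 5.67e-8 * 7548^4 = 8.926216442e+30 W. L/L_sun = 8.926216442e+30 / 3.828e26 = 23318.2248

23318.2248 L_sun


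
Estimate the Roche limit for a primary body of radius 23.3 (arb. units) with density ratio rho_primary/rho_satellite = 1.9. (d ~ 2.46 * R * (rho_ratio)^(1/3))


d_Roche = 2.46 * 23.3 * 1.9^(1/3) = 70.9919

70.9919


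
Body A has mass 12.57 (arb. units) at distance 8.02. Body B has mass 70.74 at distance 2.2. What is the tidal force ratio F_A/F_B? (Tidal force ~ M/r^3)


Ratio = (M1/r1^3) / (M2/r2^3) = (12.57/8.02^3) / (70.74/2.2^3) = 0.0037

0.0037


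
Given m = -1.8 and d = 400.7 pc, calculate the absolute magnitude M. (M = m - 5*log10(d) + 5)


M = m - 5*log10(d) + 5 = -1.8 - 5*log10(400.7) + 5 = -9.8141

-9.8141


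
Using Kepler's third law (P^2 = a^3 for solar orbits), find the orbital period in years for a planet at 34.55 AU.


P = a^(3/2) = 34.55^1.5 = 203.0823

203.0823 years


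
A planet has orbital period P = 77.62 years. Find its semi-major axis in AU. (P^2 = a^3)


a = P^(2/3) = 77.62^(2/3) = 18.1963

18.1963 AU


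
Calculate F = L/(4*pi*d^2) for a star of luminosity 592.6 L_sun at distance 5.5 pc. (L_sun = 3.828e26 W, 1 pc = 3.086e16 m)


F = L / (4*pi*d^2) = 2.268e+29 / (4*pi*(1.697e+17)^2) = 6.266e-07

6.266e-07 W/m^2


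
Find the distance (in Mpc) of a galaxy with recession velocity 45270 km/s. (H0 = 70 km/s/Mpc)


d = v / H0 = 45270 / 70 = 646.7143

646.7143 Mpc


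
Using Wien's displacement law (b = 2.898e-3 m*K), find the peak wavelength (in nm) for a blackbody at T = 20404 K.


lam_max = b / T = 2.898e-3 / 20404 = 1.420e-07 m = 142.031 nm

142.031 nm


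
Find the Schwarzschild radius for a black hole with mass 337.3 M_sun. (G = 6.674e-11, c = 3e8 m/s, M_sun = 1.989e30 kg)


M = 337.3 * 1.989e30 kg = 6.708897e+32 kg. rs = 2GM/c^2 = 2 * 6.674e-11 * 6.708897e+32 / (3e8)^2 = 995003.9684

995003.9684 m


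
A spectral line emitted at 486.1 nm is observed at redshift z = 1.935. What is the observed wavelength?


lam_obs = lam_emit * (1 + z) = 486.1 * (1 + 1.935) = 1426.7035

1426.7035 nm


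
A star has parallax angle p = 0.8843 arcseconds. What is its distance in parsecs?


d = 1/p = 1/0.8843 = 1.1308

1.1308 pc


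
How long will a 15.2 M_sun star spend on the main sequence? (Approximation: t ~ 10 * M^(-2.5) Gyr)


t = 10 * M^(-2.5) = 10 * 15.2^(-2.5) = 0.0111

0.0111 Gyr


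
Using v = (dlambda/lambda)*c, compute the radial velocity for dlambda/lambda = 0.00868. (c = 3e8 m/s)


v = (dlambda/lambda) * c = 0.00868 * 3e8 = 2.604e+06

2.604e+06 m/s


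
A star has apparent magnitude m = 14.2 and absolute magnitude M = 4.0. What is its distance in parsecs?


d = 10^((m - M + 5)/5) = 10^((14.2 - 4.0 + 5)/5) = 1096.4782

1096.4782 pc


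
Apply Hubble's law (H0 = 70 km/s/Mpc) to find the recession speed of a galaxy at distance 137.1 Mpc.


v = H0 * d = 70 * 137.1 = 9597.0

9597.0 km/s


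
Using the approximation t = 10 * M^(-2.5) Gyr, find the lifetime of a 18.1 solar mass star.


t = 10 * M^(-2.5) = 10 * 18.1^(-2.5) = 0.0072

0.0072 Gyr


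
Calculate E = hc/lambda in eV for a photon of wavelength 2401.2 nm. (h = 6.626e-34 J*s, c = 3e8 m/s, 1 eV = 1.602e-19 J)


E = hc/lambda = 6.626e-34 * 3e8 / 2.401e-06 = 8.278e-20 J = 0.5168 eV

0.5168 eV


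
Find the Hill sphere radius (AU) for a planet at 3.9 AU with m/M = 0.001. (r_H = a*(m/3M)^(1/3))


r_H = a * (m/3M)^(1/3) = 3.9 * (0.001/3)^(1/3) = 0.2704

0.2704 AU


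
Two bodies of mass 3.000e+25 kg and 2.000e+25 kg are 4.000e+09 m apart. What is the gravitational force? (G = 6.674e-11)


F = G*m1*m2/r^2 = 6.674e-11 * 3.000e+25 * 2.000e+25 / (4.000e+09)^2 = 6.674e-11 * 6.000e+50 / 1.600e+19 = 2.503e+21

2.503e+21 N


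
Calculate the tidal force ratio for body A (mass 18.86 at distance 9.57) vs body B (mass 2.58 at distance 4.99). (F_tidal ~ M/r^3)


Ratio = (M1/r1^3) / (M2/r2^3) = (18.86/9.57^3) / (2.58/4.99^3) = 1.0363

1.0363


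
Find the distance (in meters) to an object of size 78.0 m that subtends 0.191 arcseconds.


D = size / theta_rad, theta_rad = 0.191 * pi/(180*3600) = 9.260e-07, D = 8.423e+07

8.423e+07 m


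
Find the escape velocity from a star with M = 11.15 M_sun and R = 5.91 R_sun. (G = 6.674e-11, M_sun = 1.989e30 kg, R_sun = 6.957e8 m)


M = 11.15 * 1.989e30 kg = 2.217735e+31 kg; R = 5.91 * 6.957e8 m = 4.111587e+09 m. v_esc = sqrt(2GM/R) = sqrt(2 * 6.674e-11 * 2.217735e+31 / 4.111587e+09) = 848512.378

848512.378 m/s


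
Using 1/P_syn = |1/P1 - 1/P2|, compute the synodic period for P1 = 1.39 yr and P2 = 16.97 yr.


1/P_syn = |1/P1 - 1/P2| = |1/1.39 - 1/16.97| => P_syn = 1.514

1.514 years


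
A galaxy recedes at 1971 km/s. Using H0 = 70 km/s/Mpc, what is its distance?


d = v / H0 = 1971 / 70 = 28.1571

28.1571 Mpc


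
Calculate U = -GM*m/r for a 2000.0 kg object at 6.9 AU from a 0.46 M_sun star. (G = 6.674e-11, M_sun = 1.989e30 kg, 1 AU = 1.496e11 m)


M = 0.46 * 1.989e30 kg = 9.1494e+29 kg; r = 6.9 AU * 1.496e11 m/AU = 1.03224e+12 m. U = -GM*m/r = -(6.674e-11 * 9.1494e+29 * 2000.0) / 1.03224e+12 = -1.183e+11

-1.183e+11 J


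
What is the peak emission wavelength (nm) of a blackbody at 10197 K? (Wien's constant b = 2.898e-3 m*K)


lam_max = b / T = 2.898e-3 / 10197 = 2.842e-07 m = 284.2012 nm

284.2012 nm


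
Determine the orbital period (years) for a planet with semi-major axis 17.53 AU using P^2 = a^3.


P = a^(3/2) = 17.53^1.5 = 73.3961

73.3961 years


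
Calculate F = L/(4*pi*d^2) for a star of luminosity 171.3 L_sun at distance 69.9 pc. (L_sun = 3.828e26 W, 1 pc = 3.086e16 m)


F = L / (4*pi*d^2) = 6.557e+28 / (4*pi*(2.157e+18)^2) = 1.121e-09

1.121e-09 W/m^2


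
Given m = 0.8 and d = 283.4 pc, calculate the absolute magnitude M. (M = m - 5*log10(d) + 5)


M = m - 5*log10(d) + 5 = 0.8 - 5*log10(283.4) + 5 = -6.462

-6.462


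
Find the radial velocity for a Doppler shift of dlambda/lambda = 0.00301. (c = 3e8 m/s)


v = (dlambda/lambda) * c = 0.00301 * 3e8 = 903000.0

903000.0 m/s


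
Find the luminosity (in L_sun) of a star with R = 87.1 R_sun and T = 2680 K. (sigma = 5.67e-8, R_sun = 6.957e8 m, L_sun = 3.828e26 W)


R = 87.1 * 6.957e8 m = 6.059547e+10 m. L = 4*pi*R^2*sigma*T^4 = 4*pi*(6.059547e+10)^2 * 5.67e-8 * 2680^4 = 1.349622829e+29 W. L/L_sun = 1.349622829e+29 / 3.828e26 = 352.566

352.566 L_sun


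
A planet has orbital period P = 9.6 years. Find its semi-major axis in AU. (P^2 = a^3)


a = P^(2/3) = 9.6^(2/3) = 4.517

4.517 AU


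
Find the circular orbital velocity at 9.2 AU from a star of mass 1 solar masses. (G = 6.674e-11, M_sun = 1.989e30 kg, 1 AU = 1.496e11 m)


v = sqrt(GM/r) = sqrt(6.674e-11 * 1.989e+30 / 1.376e+12) = 9820.8885

9820.8885 m/s


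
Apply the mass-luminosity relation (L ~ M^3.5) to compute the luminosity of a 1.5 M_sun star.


L/L_sun = (M/M_sun)^3.5 = 1.5^3.5 = 4.1335

4.1335 L_sun


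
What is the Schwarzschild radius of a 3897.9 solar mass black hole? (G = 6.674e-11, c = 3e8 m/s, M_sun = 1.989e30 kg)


M = 3897.9 * 1.989e30 kg = 7.7529231e+33 kg. rs = 2GM/c^2 = 2 * 6.674e-11 * 7.7529231e+33 / (3e8)^2 = 1.150e+07

1.150e+07 m


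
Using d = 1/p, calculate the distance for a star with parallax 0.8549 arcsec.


d = 1/p = 1/0.8549 = 1.1697

1.1697 pc


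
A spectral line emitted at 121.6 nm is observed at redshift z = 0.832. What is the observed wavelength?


lam_obs = lam_emit * (1 + z) = 121.6 * (1 + 0.832) = 222.7712

222.7712 nm


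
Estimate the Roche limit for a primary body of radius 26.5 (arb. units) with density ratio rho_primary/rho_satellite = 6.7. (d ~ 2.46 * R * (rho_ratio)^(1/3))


d_Roche = 2.46 * 26.5 * 6.7^(1/3) = 122.8964

122.8964


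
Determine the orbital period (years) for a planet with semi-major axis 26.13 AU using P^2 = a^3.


P = a^(3/2) = 26.13^1.5 = 133.5701

133.5701 years


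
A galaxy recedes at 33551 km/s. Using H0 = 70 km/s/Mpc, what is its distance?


d = v / H0 = 33551 / 70 = 479.3

479.3 Mpc


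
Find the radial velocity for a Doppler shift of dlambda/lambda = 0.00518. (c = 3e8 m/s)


v = (dlambda/lambda) * c = 0.00518 * 3e8 = 1.554e+06

1.554e+06 m/s


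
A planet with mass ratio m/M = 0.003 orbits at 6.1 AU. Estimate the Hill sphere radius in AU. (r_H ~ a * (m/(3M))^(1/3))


r_H = a * (m/3M)^(1/3) = 6.1 * (0.003/3)^(1/3) = 0.61

0.61 AU


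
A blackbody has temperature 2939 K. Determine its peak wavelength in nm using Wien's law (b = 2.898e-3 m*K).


lam_max = b / T = 2.898e-3 / 2939 = 9.860e-07 m = 986.0497 nm

986.0497 nm


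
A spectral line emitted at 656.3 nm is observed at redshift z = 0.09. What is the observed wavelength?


lam_obs = lam_emit * (1 + z) = 656.3 * (1 + 0.09) = 715.367

715.367 nm


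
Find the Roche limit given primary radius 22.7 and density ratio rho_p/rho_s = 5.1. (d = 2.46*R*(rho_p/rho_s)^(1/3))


d_Roche = 2.46 * 22.7 * 5.1^(1/3) = 96.1209

96.1209


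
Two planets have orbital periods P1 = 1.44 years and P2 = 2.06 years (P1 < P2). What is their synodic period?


1/P_syn = |1/P1 - 1/P2| = |1/1.44 - 1/2.06| => P_syn = 4.7845

4.7845 years
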